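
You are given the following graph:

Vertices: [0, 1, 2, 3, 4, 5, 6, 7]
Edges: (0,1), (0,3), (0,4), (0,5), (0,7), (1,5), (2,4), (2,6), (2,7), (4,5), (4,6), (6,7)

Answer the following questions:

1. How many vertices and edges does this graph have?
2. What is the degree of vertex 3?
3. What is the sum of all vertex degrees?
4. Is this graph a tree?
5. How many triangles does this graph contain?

Count: 8 vertices, 12 edges.
Vertex 3 has neighbors [0], degree = 1.
Handshaking lemma: 2 * 12 = 24.
A tree on 8 vertices has 7 edges. This graph has 12 edges (5 extra). Not a tree.
Number of triangles = 4.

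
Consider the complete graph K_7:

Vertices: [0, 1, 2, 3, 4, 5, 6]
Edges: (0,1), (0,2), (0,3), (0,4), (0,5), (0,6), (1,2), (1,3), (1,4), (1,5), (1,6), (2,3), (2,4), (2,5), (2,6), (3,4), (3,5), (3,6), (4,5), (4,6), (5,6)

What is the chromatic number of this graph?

In K_7, every vertex is adjacent to every other vertex.
Each vertex needs a unique color.
Chromatic number = 7.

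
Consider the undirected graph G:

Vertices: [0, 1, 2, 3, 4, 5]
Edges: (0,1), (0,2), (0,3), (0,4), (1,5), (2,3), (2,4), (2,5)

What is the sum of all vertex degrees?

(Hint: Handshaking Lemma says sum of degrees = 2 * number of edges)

Count edges: 8 edges.
By Handshaking Lemma: sum of degrees = 2 * 8 = 16.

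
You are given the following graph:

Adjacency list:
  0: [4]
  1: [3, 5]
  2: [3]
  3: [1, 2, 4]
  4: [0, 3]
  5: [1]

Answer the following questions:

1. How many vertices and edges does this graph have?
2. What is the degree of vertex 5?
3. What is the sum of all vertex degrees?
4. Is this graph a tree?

Count: 6 vertices, 5 edges.
Vertex 5 has neighbors [1], degree = 1.
Handshaking lemma: 2 * 5 = 10.
A graph is a tree iff it is connected and has exactly n-1 edges. This graph is connected (all 6 vertices in one component) and has 6-1 = 5 edges. It is a tree.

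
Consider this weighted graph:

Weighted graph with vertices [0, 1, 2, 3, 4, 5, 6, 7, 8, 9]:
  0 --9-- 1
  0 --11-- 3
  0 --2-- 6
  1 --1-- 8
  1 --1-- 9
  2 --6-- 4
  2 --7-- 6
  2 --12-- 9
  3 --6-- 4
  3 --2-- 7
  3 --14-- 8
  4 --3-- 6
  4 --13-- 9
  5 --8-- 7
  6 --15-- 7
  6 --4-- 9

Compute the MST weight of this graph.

Applying Kruskal's algorithm (sort edges by weight, add if no cycle):
  Add (1,8) w=1
  Add (1,9) w=1
  Add (0,6) w=2
  Add (3,7) w=2
  Add (4,6) w=3
  Add (6,9) w=4
  Add (2,4) w=6
  Add (3,4) w=6
  Skip (2,6) w=7 (creates cycle)
  Add (5,7) w=8
  Skip (0,1) w=9 (creates cycle)
  Skip (0,3) w=11 (creates cycle)
  Skip (2,9) w=12 (creates cycle)
  Skip (4,9) w=13 (creates cycle)
  Skip (3,8) w=14 (creates cycle)
  Skip (6,7) w=15 (creates cycle)
MST weight = 33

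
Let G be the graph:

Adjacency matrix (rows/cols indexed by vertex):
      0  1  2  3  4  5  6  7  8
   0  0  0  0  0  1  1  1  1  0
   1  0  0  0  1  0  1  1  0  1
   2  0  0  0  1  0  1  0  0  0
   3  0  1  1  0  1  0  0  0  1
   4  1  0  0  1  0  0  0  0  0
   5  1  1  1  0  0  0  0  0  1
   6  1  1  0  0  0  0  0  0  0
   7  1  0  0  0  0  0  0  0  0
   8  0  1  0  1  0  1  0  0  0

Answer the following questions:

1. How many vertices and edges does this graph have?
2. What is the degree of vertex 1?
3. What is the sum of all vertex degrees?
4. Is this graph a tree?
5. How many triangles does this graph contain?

Count: 9 vertices, 13 edges.
Vertex 1 has neighbors [3, 5, 6, 8], degree = 4.
Handshaking lemma: 2 * 13 = 26.
A tree on 9 vertices has 8 edges. This graph has 13 edges (5 extra). Not a tree.
Number of triangles = 2.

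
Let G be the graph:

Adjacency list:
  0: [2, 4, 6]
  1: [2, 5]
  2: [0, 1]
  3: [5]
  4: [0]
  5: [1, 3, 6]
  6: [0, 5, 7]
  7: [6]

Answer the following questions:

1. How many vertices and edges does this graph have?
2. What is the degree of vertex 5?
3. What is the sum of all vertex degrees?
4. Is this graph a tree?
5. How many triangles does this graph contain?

Count: 8 vertices, 8 edges.
Vertex 5 has neighbors [1, 3, 6], degree = 3.
Handshaking lemma: 2 * 8 = 16.
A tree on 8 vertices has 7 edges. This graph has 8 edges (1 extra). Not a tree.
Number of triangles = 0.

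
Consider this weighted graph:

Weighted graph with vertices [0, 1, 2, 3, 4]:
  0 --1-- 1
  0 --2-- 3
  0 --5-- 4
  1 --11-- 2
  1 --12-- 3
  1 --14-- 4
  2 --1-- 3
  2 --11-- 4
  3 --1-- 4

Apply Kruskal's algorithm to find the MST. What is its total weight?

Applying Kruskal's algorithm (sort edges by weight, add if no cycle):
  Add (0,1) w=1
  Add (2,3) w=1
  Add (3,4) w=1
  Add (0,3) w=2
  Skip (0,4) w=5 (creates cycle)
  Skip (1,2) w=11 (creates cycle)
  Skip (2,4) w=11 (creates cycle)
  Skip (1,3) w=12 (creates cycle)
  Skip (1,4) w=14 (creates cycle)
MST weight = 5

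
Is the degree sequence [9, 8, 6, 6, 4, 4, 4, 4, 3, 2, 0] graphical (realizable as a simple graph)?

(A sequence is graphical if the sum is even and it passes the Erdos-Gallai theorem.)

Sum of degrees = 50. Sum is even and passes Erdos-Gallai. The sequence IS graphical.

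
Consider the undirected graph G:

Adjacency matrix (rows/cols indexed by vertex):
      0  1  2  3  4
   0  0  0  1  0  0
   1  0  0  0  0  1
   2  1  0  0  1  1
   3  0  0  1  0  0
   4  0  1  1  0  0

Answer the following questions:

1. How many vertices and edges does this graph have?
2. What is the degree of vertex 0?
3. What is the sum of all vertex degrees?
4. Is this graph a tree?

Count: 5 vertices, 4 edges.
Vertex 0 has neighbors [2], degree = 1.
Handshaking lemma: 2 * 4 = 8.
A graph is a tree iff it is connected and has exactly n-1 edges. This graph is connected (all 5 vertices in one component) and has 5-1 = 4 edges. It is a tree.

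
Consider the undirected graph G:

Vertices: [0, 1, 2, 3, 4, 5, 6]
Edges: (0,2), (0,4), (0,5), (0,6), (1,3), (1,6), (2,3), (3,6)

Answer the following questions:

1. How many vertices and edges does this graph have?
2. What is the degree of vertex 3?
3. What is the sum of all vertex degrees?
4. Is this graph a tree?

Count: 7 vertices, 8 edges.
Vertex 3 has neighbors [1, 2, 6], degree = 3.
Handshaking lemma: 2 * 8 = 16.
A tree on 7 vertices has 6 edges. This graph has 8 edges (2 extra). Not a tree.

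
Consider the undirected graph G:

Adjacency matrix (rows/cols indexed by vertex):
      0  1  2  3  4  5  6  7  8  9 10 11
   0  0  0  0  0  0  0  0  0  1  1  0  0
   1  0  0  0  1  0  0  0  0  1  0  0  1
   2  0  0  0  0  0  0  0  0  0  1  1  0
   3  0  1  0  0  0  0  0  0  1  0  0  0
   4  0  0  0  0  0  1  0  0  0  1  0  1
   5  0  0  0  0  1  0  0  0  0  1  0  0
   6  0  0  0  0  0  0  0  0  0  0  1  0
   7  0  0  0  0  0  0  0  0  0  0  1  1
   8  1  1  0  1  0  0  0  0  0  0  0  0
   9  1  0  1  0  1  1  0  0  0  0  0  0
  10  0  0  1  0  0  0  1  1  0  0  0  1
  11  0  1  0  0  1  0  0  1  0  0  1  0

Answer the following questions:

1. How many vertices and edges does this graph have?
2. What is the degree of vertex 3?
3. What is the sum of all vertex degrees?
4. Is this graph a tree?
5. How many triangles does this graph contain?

Count: 12 vertices, 16 edges.
Vertex 3 has neighbors [1, 8], degree = 2.
Handshaking lemma: 2 * 16 = 32.
A tree on 12 vertices has 11 edges. This graph has 16 edges (5 extra). Not a tree.
Number of triangles = 3.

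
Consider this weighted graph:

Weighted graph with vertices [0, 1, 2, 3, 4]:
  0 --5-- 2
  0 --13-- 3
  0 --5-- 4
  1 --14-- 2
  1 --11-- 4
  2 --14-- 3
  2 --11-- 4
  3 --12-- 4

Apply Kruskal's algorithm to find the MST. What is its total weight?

Applying Kruskal's algorithm (sort edges by weight, add if no cycle):
  Add (0,2) w=5
  Add (0,4) w=5
  Add (1,4) w=11
  Skip (2,4) w=11 (creates cycle)
  Add (3,4) w=12
  Skip (0,3) w=13 (creates cycle)
  Skip (1,2) w=14 (creates cycle)
  Skip (2,3) w=14 (creates cycle)
MST weight = 33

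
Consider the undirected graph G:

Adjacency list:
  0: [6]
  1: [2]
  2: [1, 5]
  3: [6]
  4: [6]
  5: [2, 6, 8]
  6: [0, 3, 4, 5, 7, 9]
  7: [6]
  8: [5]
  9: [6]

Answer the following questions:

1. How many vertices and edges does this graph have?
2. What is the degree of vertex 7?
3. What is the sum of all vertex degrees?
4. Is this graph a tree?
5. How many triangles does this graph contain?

Count: 10 vertices, 9 edges.
Vertex 7 has neighbors [6], degree = 1.
Handshaking lemma: 2 * 9 = 18.
A graph is a tree iff it is connected and has exactly n-1 edges. This graph is connected (all 10 vertices in one component) and has 10-1 = 9 edges. It is a tree.
Number of triangles = 0.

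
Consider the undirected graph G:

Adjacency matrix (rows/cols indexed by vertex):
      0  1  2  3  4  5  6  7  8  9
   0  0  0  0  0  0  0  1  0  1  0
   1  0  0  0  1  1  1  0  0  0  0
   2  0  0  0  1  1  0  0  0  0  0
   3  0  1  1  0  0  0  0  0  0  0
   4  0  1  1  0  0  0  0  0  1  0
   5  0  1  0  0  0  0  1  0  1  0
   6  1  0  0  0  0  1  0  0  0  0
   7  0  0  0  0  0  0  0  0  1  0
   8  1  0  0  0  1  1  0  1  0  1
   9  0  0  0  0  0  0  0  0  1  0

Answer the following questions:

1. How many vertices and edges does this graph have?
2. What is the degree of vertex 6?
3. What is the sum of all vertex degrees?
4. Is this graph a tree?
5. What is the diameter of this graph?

Count: 10 vertices, 12 edges.
Vertex 6 has neighbors [0, 5], degree = 2.
Handshaking lemma: 2 * 12 = 24.
A tree on 10 vertices has 9 edges. This graph has 12 edges (3 extra). Not a tree.
Diameter (longest shortest path) = 4.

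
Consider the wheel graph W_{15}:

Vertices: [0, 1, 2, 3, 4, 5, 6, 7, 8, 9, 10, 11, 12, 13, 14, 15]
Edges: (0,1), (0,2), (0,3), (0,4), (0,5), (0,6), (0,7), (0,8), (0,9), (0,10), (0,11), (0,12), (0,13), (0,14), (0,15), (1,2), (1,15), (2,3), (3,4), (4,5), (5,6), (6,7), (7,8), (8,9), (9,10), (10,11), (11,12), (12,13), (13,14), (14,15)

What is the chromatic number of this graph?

W_{15} = C_{15} plus a hub adjacent to every cycle vertex.
The outer cycle needs 3 colors (odd cycle); the hub is adjacent to all of them so needs a fresh color.
Chromatic number = 3 + 1 = 4.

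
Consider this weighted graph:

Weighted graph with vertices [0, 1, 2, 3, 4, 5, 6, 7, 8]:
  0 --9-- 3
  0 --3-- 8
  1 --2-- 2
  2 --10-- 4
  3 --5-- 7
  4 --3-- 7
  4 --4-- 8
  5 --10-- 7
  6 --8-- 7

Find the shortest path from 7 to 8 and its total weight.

Using Dijkstra's algorithm from vertex 7:
Shortest path: 7 -> 4 -> 8
Total weight: 3 + 4 = 7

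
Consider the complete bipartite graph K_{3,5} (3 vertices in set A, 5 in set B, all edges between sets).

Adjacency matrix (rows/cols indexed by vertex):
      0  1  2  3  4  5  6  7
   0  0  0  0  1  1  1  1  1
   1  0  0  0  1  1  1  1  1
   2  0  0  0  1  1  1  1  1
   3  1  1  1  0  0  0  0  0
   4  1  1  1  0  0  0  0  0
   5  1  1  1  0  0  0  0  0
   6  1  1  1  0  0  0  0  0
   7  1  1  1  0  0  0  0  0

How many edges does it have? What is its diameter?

K_{3,5} has 3 * 5 = 15 edges.
Any vertex reaches any opposite-side vertex in 1 step; same-side vertices reach in 2 steps via any opposite-side vertex.
Diameter = 2.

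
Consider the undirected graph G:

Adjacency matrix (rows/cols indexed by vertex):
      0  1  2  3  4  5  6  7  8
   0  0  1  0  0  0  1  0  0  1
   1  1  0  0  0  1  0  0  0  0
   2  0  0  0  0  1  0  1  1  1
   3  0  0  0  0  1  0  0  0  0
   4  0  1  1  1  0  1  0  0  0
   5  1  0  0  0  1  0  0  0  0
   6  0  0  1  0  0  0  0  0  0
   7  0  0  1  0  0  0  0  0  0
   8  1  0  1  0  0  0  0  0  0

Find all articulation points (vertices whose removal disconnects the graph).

An articulation point is a vertex whose removal disconnects the graph.
Articulation points: [2, 4]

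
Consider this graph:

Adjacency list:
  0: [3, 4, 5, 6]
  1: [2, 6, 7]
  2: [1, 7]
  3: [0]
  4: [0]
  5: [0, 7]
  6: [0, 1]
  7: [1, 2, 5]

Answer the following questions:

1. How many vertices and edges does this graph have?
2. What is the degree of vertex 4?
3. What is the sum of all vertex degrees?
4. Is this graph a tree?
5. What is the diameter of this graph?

Count: 8 vertices, 9 edges.
Vertex 4 has neighbors [0], degree = 1.
Handshaking lemma: 2 * 9 = 18.
A tree on 8 vertices has 7 edges. This graph has 9 edges (2 extra). Not a tree.
Diameter (longest shortest path) = 4.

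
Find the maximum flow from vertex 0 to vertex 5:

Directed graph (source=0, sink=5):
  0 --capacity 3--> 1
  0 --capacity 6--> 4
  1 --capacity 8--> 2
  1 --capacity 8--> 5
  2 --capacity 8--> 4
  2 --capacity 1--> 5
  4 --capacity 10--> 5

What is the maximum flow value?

Computing max flow:
  Flow on (0->1): 3/3
  Flow on (0->4): 6/6
  Flow on (1->5): 3/8
  Flow on (4->5): 6/10
Maximum flow = 9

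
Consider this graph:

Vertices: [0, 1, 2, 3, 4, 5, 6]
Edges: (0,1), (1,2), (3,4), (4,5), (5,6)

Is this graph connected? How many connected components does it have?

Checking connectivity: the graph has 2 connected component(s).
Components: [[0, 1, 2], [3, 4, 5, 6]]. The graph is NOT connected.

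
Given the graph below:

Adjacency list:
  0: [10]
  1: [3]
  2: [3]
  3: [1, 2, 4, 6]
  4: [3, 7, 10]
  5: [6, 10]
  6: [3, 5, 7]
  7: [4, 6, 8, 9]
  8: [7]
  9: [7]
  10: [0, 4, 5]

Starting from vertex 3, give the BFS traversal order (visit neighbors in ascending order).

BFS from vertex 3 (neighbors processed in ascending order):
Visit order: 3, 1, 2, 4, 6, 7, 10, 5, 8, 9, 0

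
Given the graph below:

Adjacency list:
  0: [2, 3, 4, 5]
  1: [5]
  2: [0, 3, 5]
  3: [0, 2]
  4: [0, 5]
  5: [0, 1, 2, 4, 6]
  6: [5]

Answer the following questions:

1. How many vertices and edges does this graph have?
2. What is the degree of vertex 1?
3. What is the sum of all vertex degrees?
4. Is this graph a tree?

Count: 7 vertices, 9 edges.
Vertex 1 has neighbors [5], degree = 1.
Handshaking lemma: 2 * 9 = 18.
A tree on 7 vertices has 6 edges. This graph has 9 edges (3 extra). Not a tree.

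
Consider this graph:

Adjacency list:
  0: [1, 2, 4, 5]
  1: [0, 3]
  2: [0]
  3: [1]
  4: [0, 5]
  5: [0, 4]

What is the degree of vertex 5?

Vertex 5 has neighbors [0, 4], so deg(5) = 2.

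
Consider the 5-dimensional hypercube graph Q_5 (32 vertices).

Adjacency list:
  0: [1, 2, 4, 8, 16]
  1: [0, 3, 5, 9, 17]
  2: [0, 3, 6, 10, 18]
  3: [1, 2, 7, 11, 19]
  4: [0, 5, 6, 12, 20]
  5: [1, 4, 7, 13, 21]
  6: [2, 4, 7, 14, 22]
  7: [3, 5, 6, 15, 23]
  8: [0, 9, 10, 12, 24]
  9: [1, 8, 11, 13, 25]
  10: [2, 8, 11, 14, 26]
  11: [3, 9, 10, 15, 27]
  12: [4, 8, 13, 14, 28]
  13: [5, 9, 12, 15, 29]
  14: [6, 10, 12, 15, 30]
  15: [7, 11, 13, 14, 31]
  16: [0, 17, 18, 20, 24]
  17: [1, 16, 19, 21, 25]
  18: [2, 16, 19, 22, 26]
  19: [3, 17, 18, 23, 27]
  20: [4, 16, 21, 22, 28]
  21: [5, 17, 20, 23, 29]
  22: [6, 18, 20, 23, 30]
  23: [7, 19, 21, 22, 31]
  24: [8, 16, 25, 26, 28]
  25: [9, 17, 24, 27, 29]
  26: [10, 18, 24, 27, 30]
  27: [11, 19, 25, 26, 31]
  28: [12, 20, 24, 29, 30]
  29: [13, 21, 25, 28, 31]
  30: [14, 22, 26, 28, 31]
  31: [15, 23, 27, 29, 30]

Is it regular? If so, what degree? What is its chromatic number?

In Q_5, every vertex has exactly 5 neighbors (flip one of 5 bits), so it is 5-regular.
Q_5 is bipartite (partition by bit-parity), so chromatic number = 2.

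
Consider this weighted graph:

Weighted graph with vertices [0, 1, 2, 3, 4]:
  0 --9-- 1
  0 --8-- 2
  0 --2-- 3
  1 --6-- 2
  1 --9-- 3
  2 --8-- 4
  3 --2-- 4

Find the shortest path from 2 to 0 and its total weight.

Using Dijkstra's algorithm from vertex 2:
Shortest path: 2 -> 0
Total weight: 8 = 8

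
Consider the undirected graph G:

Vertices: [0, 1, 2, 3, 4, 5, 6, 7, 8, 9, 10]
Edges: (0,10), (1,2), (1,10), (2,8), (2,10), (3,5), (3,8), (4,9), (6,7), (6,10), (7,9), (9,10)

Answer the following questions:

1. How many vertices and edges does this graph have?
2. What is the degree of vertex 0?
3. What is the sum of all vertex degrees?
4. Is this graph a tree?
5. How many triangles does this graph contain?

Count: 11 vertices, 12 edges.
Vertex 0 has neighbors [10], degree = 1.
Handshaking lemma: 2 * 12 = 24.
A tree on 11 vertices has 10 edges. This graph has 12 edges (2 extra). Not a tree.
Number of triangles = 1.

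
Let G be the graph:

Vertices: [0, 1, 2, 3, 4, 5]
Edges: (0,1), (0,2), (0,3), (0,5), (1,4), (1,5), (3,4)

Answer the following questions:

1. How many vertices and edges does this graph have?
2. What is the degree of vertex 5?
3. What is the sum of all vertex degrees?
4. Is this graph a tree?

Count: 6 vertices, 7 edges.
Vertex 5 has neighbors [0, 1], degree = 2.
Handshaking lemma: 2 * 7 = 14.
A tree on 6 vertices has 5 edges. This graph has 7 edges (2 extra). Not a tree.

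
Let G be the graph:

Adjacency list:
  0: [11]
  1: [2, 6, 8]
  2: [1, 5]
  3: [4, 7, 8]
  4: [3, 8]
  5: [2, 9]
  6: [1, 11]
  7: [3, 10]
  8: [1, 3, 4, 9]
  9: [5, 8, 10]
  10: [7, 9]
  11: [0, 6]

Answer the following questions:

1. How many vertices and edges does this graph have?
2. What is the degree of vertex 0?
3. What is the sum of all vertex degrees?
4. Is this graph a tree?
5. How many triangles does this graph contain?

Count: 12 vertices, 14 edges.
Vertex 0 has neighbors [11], degree = 1.
Handshaking lemma: 2 * 14 = 28.
A tree on 12 vertices has 11 edges. This graph has 14 edges (3 extra). Not a tree.
Number of triangles = 1.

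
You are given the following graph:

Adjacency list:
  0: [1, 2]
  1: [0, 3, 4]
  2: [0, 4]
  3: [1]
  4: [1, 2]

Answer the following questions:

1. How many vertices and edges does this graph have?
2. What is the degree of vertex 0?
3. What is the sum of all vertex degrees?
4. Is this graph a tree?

Count: 5 vertices, 5 edges.
Vertex 0 has neighbors [1, 2], degree = 2.
Handshaking lemma: 2 * 5 = 10.
A tree on 5 vertices has 4 edges. This graph has 5 edges (1 extra). Not a tree.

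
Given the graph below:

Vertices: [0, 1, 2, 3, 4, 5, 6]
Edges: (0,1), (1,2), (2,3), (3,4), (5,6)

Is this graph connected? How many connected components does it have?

Checking connectivity: the graph has 2 connected component(s).
Components: [[0, 1, 2, 3, 4], [5, 6]]. The graph is NOT connected.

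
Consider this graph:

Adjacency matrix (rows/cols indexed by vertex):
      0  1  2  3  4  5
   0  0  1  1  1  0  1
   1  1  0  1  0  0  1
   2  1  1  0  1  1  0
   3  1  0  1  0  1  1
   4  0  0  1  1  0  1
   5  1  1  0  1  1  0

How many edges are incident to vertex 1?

Vertex 1 has neighbors [0, 2, 5], so deg(1) = 3.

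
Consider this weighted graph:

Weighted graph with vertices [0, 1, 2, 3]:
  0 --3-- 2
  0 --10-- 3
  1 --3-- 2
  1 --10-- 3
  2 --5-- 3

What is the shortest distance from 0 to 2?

Using Dijkstra's algorithm from vertex 0:
Shortest path: 0 -> 2
Total weight: 3 = 3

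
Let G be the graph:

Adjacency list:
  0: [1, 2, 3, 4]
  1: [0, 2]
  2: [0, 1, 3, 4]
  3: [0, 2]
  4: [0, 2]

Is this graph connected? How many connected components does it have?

Checking connectivity: the graph has 1 connected component(s).
All vertices are reachable from each other. The graph IS connected.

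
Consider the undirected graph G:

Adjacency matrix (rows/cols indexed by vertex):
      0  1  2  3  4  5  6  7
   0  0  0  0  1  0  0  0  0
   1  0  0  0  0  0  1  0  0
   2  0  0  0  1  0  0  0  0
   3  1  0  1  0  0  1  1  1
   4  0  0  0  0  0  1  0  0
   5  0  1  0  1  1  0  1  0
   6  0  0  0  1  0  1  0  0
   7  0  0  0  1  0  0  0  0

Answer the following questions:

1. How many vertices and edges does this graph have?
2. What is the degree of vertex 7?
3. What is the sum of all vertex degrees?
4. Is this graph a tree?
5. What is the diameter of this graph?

Count: 8 vertices, 8 edges.
Vertex 7 has neighbors [3], degree = 1.
Handshaking lemma: 2 * 8 = 16.
A tree on 8 vertices has 7 edges. This graph has 8 edges (1 extra). Not a tree.
Diameter (longest shortest path) = 3.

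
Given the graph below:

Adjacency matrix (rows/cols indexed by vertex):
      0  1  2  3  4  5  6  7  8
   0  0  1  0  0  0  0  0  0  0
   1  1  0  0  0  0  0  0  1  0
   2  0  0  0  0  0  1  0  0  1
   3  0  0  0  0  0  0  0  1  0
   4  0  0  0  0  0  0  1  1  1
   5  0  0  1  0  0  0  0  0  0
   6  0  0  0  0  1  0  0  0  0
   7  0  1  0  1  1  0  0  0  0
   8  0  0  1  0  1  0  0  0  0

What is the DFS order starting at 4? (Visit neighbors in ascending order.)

DFS from vertex 4 (neighbors processed in ascending order):
Visit order: 4, 6, 7, 1, 0, 3, 8, 2, 5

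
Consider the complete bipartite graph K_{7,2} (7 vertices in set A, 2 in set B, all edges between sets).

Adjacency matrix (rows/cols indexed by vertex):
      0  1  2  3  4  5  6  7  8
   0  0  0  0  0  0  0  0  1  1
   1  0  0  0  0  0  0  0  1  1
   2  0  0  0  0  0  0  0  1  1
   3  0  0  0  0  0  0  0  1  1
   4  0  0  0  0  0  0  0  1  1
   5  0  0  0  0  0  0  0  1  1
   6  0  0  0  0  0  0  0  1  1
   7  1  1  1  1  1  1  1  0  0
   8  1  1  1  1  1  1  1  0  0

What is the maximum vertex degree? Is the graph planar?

Set-A vertices have degree 2; set-B vertices have degree 7. Maximum degree = max(7,2) = 7.
min(7,2) <= 2, so K_{7,2} avoids a K_{3,3} subdivision and is planar.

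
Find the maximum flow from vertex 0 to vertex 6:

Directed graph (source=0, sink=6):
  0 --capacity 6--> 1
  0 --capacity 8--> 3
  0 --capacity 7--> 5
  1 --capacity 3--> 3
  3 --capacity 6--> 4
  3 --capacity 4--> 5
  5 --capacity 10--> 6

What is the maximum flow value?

Computing max flow:
  Flow on (0->1): 3/6
  Flow on (0->3): 1/8
  Flow on (0->5): 6/7
  Flow on (1->3): 3/3
  Flow on (3->5): 4/4
  Flow on (5->6): 10/10
Maximum flow = 10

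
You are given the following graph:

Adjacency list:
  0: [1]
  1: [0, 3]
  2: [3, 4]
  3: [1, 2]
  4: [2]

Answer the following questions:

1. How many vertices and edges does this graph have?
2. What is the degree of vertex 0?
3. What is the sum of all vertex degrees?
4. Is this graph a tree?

Count: 5 vertices, 4 edges.
Vertex 0 has neighbors [1], degree = 1.
Handshaking lemma: 2 * 4 = 8.
A graph is a tree iff it is connected and has exactly n-1 edges. This graph is connected (all 5 vertices in one component) and has 5-1 = 4 edges. It is a tree.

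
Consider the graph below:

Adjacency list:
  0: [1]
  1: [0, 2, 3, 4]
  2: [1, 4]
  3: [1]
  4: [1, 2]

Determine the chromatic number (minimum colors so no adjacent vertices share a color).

The graph has a maximum clique of size 3 (lower bound on chromatic number).
A valid 3-coloring: {0: 1, 1: 0, 2: 1, 3: 1, 4: 2}.
Chromatic number = 3.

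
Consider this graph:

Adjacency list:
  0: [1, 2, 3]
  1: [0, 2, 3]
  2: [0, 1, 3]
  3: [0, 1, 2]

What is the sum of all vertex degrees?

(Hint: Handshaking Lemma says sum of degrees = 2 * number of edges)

Count edges: 6 edges.
By Handshaking Lemma: sum of degrees = 2 * 6 = 12.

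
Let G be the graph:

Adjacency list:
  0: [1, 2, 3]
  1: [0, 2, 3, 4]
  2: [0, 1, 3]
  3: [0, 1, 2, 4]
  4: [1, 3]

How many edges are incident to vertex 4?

Vertex 4 has neighbors [1, 3], so deg(4) = 2.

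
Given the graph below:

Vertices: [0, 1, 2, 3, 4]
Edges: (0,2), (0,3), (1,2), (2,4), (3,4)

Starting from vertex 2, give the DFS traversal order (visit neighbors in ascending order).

DFS from vertex 2 (neighbors processed in ascending order):
Visit order: 2, 0, 3, 4, 1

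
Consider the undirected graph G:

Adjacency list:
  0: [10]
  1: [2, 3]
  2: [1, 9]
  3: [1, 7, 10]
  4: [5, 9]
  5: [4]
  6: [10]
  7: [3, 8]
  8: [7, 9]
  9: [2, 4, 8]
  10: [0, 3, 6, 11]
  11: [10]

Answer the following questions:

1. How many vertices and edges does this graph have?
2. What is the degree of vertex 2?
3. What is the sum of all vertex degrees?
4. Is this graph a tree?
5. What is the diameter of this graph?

Count: 12 vertices, 12 edges.
Vertex 2 has neighbors [1, 9], degree = 2.
Handshaking lemma: 2 * 12 = 24.
A tree on 12 vertices has 11 edges. This graph has 12 edges (1 extra). Not a tree.
Diameter (longest shortest path) = 7.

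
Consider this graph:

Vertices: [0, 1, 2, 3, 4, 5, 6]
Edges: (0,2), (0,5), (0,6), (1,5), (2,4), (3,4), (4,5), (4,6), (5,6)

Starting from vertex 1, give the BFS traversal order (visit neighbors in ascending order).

BFS from vertex 1 (neighbors processed in ascending order):
Visit order: 1, 5, 0, 4, 6, 2, 3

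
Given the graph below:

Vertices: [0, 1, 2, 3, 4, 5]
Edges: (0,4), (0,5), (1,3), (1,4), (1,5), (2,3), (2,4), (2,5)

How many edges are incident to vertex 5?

Vertex 5 has neighbors [0, 1, 2], so deg(5) = 3.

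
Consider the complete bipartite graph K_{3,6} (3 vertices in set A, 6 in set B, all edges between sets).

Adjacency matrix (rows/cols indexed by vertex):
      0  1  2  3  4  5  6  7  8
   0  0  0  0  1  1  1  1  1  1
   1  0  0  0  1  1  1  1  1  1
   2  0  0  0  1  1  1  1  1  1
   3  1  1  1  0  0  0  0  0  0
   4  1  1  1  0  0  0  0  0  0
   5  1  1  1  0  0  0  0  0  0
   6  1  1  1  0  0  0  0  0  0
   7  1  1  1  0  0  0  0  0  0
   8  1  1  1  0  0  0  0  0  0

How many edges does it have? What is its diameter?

K_{3,6} has 3 * 6 = 18 edges.
Any vertex reaches any opposite-side vertex in 1 step; same-side vertices reach in 2 steps via any opposite-side vertex.
Diameter = 2.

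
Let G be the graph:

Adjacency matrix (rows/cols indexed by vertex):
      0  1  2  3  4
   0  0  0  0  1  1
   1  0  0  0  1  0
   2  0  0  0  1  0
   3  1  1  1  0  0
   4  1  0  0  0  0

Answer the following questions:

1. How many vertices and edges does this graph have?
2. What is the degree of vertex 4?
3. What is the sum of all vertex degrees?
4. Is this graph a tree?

Count: 5 vertices, 4 edges.
Vertex 4 has neighbors [0], degree = 1.
Handshaking lemma: 2 * 4 = 8.
A graph is a tree iff it is connected and has exactly n-1 edges. This graph is connected (all 5 vertices in one component) and has 5-1 = 4 edges. It is a tree.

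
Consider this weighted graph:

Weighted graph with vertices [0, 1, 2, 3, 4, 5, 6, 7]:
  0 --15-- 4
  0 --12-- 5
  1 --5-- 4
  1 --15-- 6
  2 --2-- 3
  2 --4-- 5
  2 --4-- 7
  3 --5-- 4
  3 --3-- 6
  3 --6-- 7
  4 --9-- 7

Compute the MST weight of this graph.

Applying Kruskal's algorithm (sort edges by weight, add if no cycle):
  Add (2,3) w=2
  Add (3,6) w=3
  Add (2,5) w=4
  Add (2,7) w=4
  Add (1,4) w=5
  Add (3,4) w=5
  Skip (3,7) w=6 (creates cycle)
  Skip (4,7) w=9 (creates cycle)
  Add (0,5) w=12
  Skip (0,4) w=15 (creates cycle)
  Skip (1,6) w=15 (creates cycle)
MST weight = 35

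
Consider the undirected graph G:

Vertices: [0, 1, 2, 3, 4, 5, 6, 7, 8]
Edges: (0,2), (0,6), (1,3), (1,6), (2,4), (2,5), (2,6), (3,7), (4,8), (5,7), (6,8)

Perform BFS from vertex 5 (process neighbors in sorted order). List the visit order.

BFS from vertex 5 (neighbors processed in ascending order):
Visit order: 5, 2, 7, 0, 4, 6, 3, 8, 1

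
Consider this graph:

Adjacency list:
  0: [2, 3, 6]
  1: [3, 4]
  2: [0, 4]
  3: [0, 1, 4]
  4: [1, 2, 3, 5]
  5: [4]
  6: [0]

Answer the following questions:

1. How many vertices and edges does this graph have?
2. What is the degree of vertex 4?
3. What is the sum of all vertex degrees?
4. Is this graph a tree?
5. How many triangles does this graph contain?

Count: 7 vertices, 8 edges.
Vertex 4 has neighbors [1, 2, 3, 5], degree = 4.
Handshaking lemma: 2 * 8 = 16.
A tree on 7 vertices has 6 edges. This graph has 8 edges (2 extra). Not a tree.
Number of triangles = 1.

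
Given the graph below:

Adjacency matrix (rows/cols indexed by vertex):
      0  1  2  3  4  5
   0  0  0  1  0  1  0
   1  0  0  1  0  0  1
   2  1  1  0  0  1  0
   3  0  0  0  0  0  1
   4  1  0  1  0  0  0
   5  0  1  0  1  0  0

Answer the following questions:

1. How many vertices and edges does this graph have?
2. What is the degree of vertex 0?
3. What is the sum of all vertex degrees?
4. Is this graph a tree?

Count: 6 vertices, 6 edges.
Vertex 0 has neighbors [2, 4], degree = 2.
Handshaking lemma: 2 * 6 = 12.
A tree on 6 vertices has 5 edges. This graph has 6 edges (1 extra). Not a tree.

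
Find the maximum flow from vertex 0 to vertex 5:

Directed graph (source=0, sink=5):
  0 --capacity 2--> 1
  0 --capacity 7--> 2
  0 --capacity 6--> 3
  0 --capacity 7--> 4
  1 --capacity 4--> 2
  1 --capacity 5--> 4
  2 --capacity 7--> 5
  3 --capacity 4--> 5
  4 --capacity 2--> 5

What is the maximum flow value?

Computing max flow:
  Flow on (0->2): 7/7
  Flow on (0->3): 4/6
  Flow on (0->4): 2/7
  Flow on (2->5): 7/7
  Flow on (3->5): 4/4
  Flow on (4->5): 2/2
Maximum flow = 13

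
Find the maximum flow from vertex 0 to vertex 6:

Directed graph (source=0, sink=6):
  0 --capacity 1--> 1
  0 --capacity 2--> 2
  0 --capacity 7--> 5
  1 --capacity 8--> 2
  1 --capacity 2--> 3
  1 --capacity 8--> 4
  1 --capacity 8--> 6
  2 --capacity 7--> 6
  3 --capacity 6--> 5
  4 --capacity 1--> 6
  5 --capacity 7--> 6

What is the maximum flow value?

Computing max flow:
  Flow on (0->1): 1/1
  Flow on (0->2): 2/2
  Flow on (0->5): 7/7
  Flow on (1->6): 1/8
  Flow on (2->6): 2/7
  Flow on (5->6): 7/7
Maximum flow = 10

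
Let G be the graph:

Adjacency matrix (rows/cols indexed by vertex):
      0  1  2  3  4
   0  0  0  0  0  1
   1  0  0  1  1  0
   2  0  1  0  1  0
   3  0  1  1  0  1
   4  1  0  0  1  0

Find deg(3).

Vertex 3 has neighbors [1, 2, 4], so deg(3) = 3.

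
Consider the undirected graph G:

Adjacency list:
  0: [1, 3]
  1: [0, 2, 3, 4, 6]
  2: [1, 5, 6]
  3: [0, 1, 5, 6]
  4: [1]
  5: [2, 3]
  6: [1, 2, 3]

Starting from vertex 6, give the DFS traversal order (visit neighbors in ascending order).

DFS from vertex 6 (neighbors processed in ascending order):
Visit order: 6, 1, 0, 3, 5, 2, 4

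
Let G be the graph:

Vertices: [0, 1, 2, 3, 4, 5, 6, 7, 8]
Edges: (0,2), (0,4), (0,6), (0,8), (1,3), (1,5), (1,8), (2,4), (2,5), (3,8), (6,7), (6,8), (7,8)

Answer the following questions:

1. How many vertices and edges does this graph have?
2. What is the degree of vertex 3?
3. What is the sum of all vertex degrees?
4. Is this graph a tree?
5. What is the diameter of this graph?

Count: 9 vertices, 13 edges.
Vertex 3 has neighbors [1, 8], degree = 2.
Handshaking lemma: 2 * 13 = 26.
A tree on 9 vertices has 8 edges. This graph has 13 edges (5 extra). Not a tree.
Diameter (longest shortest path) = 3.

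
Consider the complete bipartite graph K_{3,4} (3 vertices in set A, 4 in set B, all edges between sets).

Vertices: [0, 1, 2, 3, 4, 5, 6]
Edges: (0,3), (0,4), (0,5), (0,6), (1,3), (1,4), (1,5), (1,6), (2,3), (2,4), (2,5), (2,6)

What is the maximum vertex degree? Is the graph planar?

Set-A vertices have degree 4; set-B vertices have degree 3. Maximum degree = max(3,4) = 4.
K_{3,4} contains K_{3,3} as a subgraph (since both sides have >= 3 vertices); by Kuratowski's theorem it is not planar.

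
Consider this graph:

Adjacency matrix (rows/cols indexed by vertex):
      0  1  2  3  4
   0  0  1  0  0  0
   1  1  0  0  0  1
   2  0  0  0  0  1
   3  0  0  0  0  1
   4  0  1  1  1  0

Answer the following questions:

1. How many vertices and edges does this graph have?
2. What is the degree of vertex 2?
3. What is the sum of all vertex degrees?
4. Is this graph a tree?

Count: 5 vertices, 4 edges.
Vertex 2 has neighbors [4], degree = 1.
Handshaking lemma: 2 * 4 = 8.
A graph is a tree iff it is connected and has exactly n-1 edges. This graph is connected (all 5 vertices in one component) and has 5-1 = 4 edges. It is a tree.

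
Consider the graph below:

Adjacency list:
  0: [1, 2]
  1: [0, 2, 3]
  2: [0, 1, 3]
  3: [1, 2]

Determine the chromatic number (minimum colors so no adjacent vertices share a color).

The graph has a maximum clique of size 3 (lower bound on chromatic number).
A valid 3-coloring: {0: 2, 1: 0, 2: 1, 3: 2}.
Chromatic number = 3.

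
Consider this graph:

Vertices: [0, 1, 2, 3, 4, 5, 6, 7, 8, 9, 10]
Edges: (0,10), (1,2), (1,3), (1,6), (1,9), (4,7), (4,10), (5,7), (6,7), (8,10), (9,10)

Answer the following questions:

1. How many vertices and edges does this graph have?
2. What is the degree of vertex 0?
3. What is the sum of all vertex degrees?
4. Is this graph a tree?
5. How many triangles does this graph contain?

Count: 11 vertices, 11 edges.
Vertex 0 has neighbors [10], degree = 1.
Handshaking lemma: 2 * 11 = 22.
A tree on 11 vertices has 10 edges. This graph has 11 edges (1 extra). Not a tree.
Number of triangles = 0.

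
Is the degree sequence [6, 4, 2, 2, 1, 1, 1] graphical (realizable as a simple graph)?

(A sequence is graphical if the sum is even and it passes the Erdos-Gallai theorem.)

Sum of degrees = 17. Sum is odd, so the sequence is NOT graphical.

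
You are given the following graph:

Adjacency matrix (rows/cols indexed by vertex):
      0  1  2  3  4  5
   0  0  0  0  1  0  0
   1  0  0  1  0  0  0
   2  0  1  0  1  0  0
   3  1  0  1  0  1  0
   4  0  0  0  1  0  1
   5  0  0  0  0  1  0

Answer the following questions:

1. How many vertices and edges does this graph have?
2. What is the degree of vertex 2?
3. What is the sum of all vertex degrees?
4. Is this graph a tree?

Count: 6 vertices, 5 edges.
Vertex 2 has neighbors [1, 3], degree = 2.
Handshaking lemma: 2 * 5 = 10.
A graph is a tree iff it is connected and has exactly n-1 edges. This graph is connected (all 6 vertices in one component) and has 6-1 = 5 edges. It is a tree.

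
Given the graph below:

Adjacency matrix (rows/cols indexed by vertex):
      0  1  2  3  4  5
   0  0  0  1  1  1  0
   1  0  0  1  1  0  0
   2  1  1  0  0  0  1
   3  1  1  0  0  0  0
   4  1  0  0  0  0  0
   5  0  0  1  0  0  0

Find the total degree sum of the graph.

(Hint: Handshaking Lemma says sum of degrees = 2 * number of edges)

Count edges: 6 edges.
By Handshaking Lemma: sum of degrees = 2 * 6 = 12.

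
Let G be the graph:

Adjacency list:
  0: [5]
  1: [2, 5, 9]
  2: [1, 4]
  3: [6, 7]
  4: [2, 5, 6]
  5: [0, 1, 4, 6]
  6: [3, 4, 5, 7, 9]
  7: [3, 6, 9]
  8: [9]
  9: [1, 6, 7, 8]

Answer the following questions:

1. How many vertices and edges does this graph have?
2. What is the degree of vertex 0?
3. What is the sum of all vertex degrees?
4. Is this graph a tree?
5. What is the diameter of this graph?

Count: 10 vertices, 14 edges.
Vertex 0 has neighbors [5], degree = 1.
Handshaking lemma: 2 * 14 = 28.
A tree on 10 vertices has 9 edges. This graph has 14 edges (5 extra). Not a tree.
Diameter (longest shortest path) = 4.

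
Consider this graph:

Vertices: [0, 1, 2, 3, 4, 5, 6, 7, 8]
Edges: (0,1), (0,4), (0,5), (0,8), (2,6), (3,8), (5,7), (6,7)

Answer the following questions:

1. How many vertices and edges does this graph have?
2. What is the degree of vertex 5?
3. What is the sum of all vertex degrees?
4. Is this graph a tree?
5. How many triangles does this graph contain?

Count: 9 vertices, 8 edges.
Vertex 5 has neighbors [0, 7], degree = 2.
Handshaking lemma: 2 * 8 = 16.
A graph is a tree iff it is connected and has exactly n-1 edges. This graph is connected (all 9 vertices in one component) and has 9-1 = 8 edges. It is a tree.
Number of triangles = 0.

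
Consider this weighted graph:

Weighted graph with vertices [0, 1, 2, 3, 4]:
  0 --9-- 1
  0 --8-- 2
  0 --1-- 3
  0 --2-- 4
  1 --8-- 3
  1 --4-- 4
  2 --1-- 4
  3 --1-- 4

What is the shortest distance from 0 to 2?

Using Dijkstra's algorithm from vertex 0:
Shortest path: 0 -> 4 -> 2
Total weight: 2 + 1 = 3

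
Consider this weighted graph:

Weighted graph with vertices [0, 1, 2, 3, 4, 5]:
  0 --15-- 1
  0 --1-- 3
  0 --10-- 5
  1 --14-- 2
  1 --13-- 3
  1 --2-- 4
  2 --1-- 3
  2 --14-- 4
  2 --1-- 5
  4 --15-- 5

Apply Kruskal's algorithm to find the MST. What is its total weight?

Applying Kruskal's algorithm (sort edges by weight, add if no cycle):
  Add (0,3) w=1
  Add (2,3) w=1
  Add (2,5) w=1
  Add (1,4) w=2
  Skip (0,5) w=10 (creates cycle)
  Add (1,3) w=13
  Skip (1,2) w=14 (creates cycle)
  Skip (2,4) w=14 (creates cycle)
  Skip (0,1) w=15 (creates cycle)
  Skip (4,5) w=15 (creates cycle)
MST weight = 18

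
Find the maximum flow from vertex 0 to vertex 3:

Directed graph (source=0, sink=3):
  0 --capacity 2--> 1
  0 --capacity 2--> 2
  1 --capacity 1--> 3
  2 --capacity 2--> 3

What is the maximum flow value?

Computing max flow:
  Flow on (0->1): 1/2
  Flow on (0->2): 2/2
  Flow on (1->3): 1/1
  Flow on (2->3): 2/2
Maximum flow = 3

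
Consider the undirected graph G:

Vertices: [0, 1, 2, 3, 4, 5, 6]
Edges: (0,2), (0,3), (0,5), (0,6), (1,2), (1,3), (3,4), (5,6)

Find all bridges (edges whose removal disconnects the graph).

A bridge is an edge whose removal increases the number of connected components.
Bridges found: (3,4)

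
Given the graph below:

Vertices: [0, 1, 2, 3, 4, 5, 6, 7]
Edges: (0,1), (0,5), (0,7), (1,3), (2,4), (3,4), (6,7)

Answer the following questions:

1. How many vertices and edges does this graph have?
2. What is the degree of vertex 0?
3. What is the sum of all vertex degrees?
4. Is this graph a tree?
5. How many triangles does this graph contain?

Count: 8 vertices, 7 edges.
Vertex 0 has neighbors [1, 5, 7], degree = 3.
Handshaking lemma: 2 * 7 = 14.
A graph is a tree iff it is connected and has exactly n-1 edges. This graph is connected (all 8 vertices in one component) and has 8-1 = 7 edges. It is a tree.
Number of triangles = 0.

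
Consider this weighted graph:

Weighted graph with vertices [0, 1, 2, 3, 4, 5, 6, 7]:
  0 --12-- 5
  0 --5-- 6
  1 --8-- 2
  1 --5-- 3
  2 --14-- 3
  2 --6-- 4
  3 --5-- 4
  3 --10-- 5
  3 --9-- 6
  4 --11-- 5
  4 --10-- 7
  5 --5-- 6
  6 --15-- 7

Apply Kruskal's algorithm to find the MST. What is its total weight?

Applying Kruskal's algorithm (sort edges by weight, add if no cycle):
  Add (0,6) w=5
  Add (1,3) w=5
  Add (3,4) w=5
  Add (5,6) w=5
  Add (2,4) w=6
  Skip (1,2) w=8 (creates cycle)
  Add (3,6) w=9
  Skip (3,5) w=10 (creates cycle)
  Add (4,7) w=10
  Skip (4,5) w=11 (creates cycle)
  Skip (0,5) w=12 (creates cycle)
  Skip (2,3) w=14 (creates cycle)
  Skip (6,7) w=15 (creates cycle)
MST weight = 45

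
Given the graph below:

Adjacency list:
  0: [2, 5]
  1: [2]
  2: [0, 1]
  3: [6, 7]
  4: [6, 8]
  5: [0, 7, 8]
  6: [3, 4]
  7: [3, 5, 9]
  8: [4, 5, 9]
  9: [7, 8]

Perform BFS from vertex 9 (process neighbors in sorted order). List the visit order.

BFS from vertex 9 (neighbors processed in ascending order):
Visit order: 9, 7, 8, 3, 5, 4, 6, 0, 2, 1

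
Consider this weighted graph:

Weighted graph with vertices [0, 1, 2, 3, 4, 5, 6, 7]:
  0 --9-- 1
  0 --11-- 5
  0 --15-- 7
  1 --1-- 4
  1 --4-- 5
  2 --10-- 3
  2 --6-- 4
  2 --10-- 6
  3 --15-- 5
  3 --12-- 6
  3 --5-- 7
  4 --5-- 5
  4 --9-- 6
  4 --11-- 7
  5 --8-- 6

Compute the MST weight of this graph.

Applying Kruskal's algorithm (sort edges by weight, add if no cycle):
  Add (1,4) w=1
  Add (1,5) w=4
  Add (3,7) w=5
  Skip (4,5) w=5 (creates cycle)
  Add (2,4) w=6
  Add (5,6) w=8
  Add (0,1) w=9
  Skip (4,6) w=9 (creates cycle)
  Skip (2,6) w=10 (creates cycle)
  Add (2,3) w=10
  Skip (0,5) w=11 (creates cycle)
  Skip (4,7) w=11 (creates cycle)
  Skip (3,6) w=12 (creates cycle)
  Skip (0,7) w=15 (creates cycle)
  Skip (3,5) w=15 (creates cycle)
MST weight = 43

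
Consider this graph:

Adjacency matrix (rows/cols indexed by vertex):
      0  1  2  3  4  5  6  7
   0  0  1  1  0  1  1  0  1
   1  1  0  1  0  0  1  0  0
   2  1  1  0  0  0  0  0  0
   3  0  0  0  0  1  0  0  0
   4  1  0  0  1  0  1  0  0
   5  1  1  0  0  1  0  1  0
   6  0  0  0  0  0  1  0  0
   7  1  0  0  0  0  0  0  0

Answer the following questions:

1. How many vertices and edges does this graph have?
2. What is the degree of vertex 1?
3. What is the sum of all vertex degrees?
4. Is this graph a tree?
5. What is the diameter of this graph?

Count: 8 vertices, 10 edges.
Vertex 1 has neighbors [0, 2, 5], degree = 3.
Handshaking lemma: 2 * 10 = 20.
A tree on 8 vertices has 7 edges. This graph has 10 edges (3 extra). Not a tree.
Diameter (longest shortest path) = 3.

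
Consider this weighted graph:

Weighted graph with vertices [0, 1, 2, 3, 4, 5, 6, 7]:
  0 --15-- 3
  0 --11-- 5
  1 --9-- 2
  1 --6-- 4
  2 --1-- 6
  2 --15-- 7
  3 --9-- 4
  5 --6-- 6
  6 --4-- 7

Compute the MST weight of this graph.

Applying Kruskal's algorithm (sort edges by weight, add if no cycle):
  Add (2,6) w=1
  Add (6,7) w=4
  Add (1,4) w=6
  Add (5,6) w=6
  Add (1,2) w=9
  Add (3,4) w=9
  Add (0,5) w=11
  Skip (0,3) w=15 (creates cycle)
  Skip (2,7) w=15 (creates cycle)
MST weight = 46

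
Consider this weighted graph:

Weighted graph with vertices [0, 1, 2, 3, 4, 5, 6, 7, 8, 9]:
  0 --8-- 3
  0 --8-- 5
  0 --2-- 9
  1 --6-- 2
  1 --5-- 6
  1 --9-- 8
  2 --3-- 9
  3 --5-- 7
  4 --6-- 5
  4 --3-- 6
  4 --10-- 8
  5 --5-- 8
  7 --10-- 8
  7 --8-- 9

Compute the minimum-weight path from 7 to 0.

Using Dijkstra's algorithm from vertex 7:
Shortest path: 7 -> 9 -> 0
Total weight: 8 + 2 = 10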